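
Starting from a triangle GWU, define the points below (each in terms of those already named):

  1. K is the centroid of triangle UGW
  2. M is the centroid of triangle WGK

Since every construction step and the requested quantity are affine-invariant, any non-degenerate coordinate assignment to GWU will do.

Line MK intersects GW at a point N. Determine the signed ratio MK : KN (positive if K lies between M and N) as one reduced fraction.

MK:KN = -2/3

Set G = (0, 0), W = (1, 0), U = (0, 1); any affine frame gives the same invariant.
1. K is the centroid of triangle UGW ⇒ K = (1/3, 1/3)
2. M is the centroid of triangle WGK ⇒ M = (4/9, 1/9)
line MK meets GW at N = (1/2, 0)
K = M + t·(N−M) with t = -2, so MK:KN = -2:3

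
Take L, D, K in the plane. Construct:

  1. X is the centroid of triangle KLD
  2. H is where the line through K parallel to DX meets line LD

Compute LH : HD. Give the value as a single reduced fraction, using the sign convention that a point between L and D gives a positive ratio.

Work in coordinates with L = (0, 0), D = (1, 0), K = (0, 1).
1. X is the centroid of triangle KLD ⇒ X = (1/3, 1/3)
2. H is where the line through K parallel to DX meets line LD ⇒ H = (2, 0)
H = L + t·(D−L) with t = 2, so LH:HD = t:(1−t) = 2:-1

LH:HD = -2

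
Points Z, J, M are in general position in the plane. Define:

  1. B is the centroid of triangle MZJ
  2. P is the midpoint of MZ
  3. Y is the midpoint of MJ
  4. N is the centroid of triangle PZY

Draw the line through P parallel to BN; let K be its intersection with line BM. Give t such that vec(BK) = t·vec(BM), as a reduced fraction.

Work in coordinates with Z = (0, 0), J = (1, 0), M = (0, 1).
1. B is the centroid of triangle MZJ ⇒ B = (1/3, 1/3)
2. P is the midpoint of MZ ⇒ P = (0, 1/2)
3. Y is the midpoint of MJ ⇒ Y = (1/2, 1/2)
4. N is the centroid of triangle PZY ⇒ N = (1/6, 1/3)
through P parallel to BN: direction (-1/6, 0); meets BM at K = (1/4, 1/2)
K = B + t·(M−B) with t = 1/4

t = 1/4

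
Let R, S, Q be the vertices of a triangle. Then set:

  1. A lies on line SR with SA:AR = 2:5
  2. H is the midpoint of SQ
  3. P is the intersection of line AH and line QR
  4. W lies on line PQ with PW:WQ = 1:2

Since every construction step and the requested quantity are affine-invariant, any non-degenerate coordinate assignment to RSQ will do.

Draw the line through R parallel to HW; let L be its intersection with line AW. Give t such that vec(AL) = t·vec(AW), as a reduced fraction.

Work in coordinates with R = (0, 0), S = (1, 0), Q = (0, 1).
1. A lies on line SR with SA:AR = 2:5 ⇒ A = (5/7, 0)
2. H is the midpoint of SQ ⇒ H = (1/2, 1/2)
3. P is the intersection of line AH and line QR ⇒ P = (0, 5/3)
4. W lies on line PQ with PW:WQ = 1:2 ⇒ W = (0, 13/9)
through R parallel to HW: direction (-1/2, 17/18); meets AW at L = (65/6, -1105/54)
L = A + t·(W−A) with t = -85/6

t = -85/6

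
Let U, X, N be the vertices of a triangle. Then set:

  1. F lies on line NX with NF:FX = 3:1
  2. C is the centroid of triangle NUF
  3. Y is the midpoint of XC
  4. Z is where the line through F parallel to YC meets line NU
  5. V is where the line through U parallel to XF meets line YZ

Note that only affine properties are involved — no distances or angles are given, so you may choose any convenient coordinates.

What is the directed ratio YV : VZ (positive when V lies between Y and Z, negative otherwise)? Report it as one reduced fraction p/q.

YV:VZ = -5/4

Choose coordinates U = (0, 0), X = (1, 0), N = (0, 1).
1. F lies on line NX with NF:FX = 3:1 ⇒ F = (3/4, 1/4)
2. C is the centroid of triangle NUF ⇒ C = (1/4, 5/12)
3. Y is the midpoint of XC ⇒ Y = (5/8, 5/24)
4. Z is where the line through F parallel to YC meets line NU ⇒ Z = (0, 2/3)
5. V is where the line through U parallel to XF meets line YZ ⇒ V = (-5/2, 5/2)
V = Y + t·(Z−Y) with t = 5, so YV:VZ = t:(1−t) = 5:-4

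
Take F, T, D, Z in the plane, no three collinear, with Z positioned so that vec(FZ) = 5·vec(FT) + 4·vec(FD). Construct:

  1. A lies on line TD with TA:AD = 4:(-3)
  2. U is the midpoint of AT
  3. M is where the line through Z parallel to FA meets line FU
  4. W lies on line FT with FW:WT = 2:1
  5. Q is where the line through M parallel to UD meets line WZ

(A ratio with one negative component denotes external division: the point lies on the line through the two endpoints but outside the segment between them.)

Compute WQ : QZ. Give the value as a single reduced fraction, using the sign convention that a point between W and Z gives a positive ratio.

Choose coordinates F = (0, 0), T = (1, 0), D = (0, 1), Z = (5, 4).
1. A lies on line TD with TA:AD = 4:(-3) ⇒ A = (-3, 4)
2. U is the midpoint of AT ⇒ U = (-1, 2)
3. M is where the line through Z parallel to FA meets line FU ⇒ M = (-16, 32)
4. W lies on line FT with FW:WT = 2:1 ⇒ W = (2/3, 0)
5. Q is where the line through M parallel to UD meets line WZ ⇒ Q = (216/25, 184/25)
Q = W + t·(Z−W) with t = 46/25, so WQ:QZ = t:(1−t) = 46/25:-21/25

WQ:QZ = -46/21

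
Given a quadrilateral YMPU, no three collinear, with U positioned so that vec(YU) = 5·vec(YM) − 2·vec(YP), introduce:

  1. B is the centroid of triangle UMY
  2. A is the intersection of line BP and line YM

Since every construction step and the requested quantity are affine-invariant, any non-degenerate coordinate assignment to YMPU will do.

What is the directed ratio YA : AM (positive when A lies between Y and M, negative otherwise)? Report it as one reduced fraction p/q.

YA:AM = -6

Work in coordinates with Y = (0, 0), M = (1, 0), P = (0, 1), U = (5, -2).
1. B is the centroid of triangle UMY ⇒ B = (2, -2/3)
2. A is the intersection of line BP and line YM ⇒ A = (6/5, 0)
A = Y + t·(M−Y) with t = 6/5, so YA:AM = t:(1−t) = 6/5:-1/5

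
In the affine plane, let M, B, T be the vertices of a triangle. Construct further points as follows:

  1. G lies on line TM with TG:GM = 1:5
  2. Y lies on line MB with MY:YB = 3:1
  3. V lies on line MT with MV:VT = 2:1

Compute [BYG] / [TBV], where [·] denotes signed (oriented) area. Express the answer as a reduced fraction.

Work in coordinates with M = (0, 0), B = (1, 0), T = (0, 1).
1. G lies on line TM with TG:GM = 1:5 ⇒ G = (0, 5/6)
2. Y lies on line MB with MY:YB = 3:1 ⇒ Y = (3/4, 0)
3. V lies on line MT with MV:VT = 2:1 ⇒ V = (0, 2/3)
2·[BYG] = -5/24, 2·[TBV] = -1/3
[BYG]:[TBV] = -5/24:-1/3 = 5/8

[BYG]:[TBV] = 5/8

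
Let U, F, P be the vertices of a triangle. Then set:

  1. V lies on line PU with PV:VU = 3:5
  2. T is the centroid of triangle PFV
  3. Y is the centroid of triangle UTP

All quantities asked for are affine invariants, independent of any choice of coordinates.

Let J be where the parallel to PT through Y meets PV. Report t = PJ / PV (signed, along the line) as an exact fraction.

Choose coordinates U = (0, 0), F = (1, 0), P = (0, 1).
1. V lies on line PU with PV:VU = 3:5 ⇒ V = (0, 5/8)
2. T is the centroid of triangle PFV ⇒ T = (1/3, 13/24)
3. Y is the centroid of triangle UTP ⇒ Y = (1/9, 37/72)
through Y parallel to PT: direction (1/3, -11/24); meets PV at J = (0, 2/3)
J = P + t·(V−P) with t = 8/9

t = 8/9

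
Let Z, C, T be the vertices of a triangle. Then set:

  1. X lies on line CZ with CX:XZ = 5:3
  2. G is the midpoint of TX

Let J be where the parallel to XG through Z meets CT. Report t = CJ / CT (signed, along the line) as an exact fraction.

Assign Z = (0, 0), C = (1, 0), T = (0, 1) — the answer is frame-independent, so this choice is without loss of generality.
1. X lies on line CZ with CX:XZ = 5:3 ⇒ X = (3/8, 0)
2. G is the midpoint of TX ⇒ G = (3/16, 1/2)
through Z parallel to XG: direction (-3/16, 1/2); meets CT at J = (-3/5, 8/5)
J = C + t·(T−C) with t = 8/5

t = 8/5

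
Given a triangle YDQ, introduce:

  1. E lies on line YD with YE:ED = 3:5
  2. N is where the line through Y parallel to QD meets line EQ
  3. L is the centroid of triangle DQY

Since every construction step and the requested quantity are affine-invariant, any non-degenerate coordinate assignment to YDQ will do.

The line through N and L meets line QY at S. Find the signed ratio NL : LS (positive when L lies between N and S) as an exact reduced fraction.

Work in coordinates with Y = (0, 0), D = (1, 0), Q = (0, 1).
1. E lies on line YD with YE:ED = 3:5 ⇒ E = (3/8, 0)
2. N is where the line through Y parallel to QD meets line EQ ⇒ N = (3/5, -3/5)
3. L is the centroid of triangle DQY ⇒ L = (1/3, 1/3)
line NL meets QY at S = (0, 3/2)
L = N + t·(S−N) with t = 4/9, so NL:LS = 4/9:5/9

NL:LS = 4/5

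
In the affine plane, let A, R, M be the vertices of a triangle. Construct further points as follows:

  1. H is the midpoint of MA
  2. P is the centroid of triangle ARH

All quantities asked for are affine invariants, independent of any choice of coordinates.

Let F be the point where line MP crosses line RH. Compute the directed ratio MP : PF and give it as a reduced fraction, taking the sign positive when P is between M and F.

MP:PF = -4

Set A = (0, 0), R = (1, 0), M = (0, 1); any affine frame gives the same invariant.
1. H is the midpoint of MA ⇒ H = (0, 1/2)
2. P is the centroid of triangle ARH ⇒ P = (1/3, 1/6)
line MP meets RH at F = (1/4, 3/8)
P = M + t·(F−M) with t = 4/3, so MP:PF = 4/3:-1/3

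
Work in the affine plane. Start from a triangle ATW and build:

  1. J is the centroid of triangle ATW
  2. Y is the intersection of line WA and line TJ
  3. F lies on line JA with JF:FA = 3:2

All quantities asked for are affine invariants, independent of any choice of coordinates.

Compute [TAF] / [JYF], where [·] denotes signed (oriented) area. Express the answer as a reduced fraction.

[TAF]:[JYF] = -4/3

Work in coordinates with A = (0, 0), T = (1, 0), W = (0, 1).
1. J is the centroid of triangle ATW ⇒ J = (1/3, 1/3)
2. Y is the intersection of line WA and line TJ ⇒ Y = (0, 1/2)
3. F lies on line JA with JF:FA = 3:2 ⇒ F = (2/15, 2/15)
2·[TAF] = -2/15, 2·[JYF] = 1/10
[TAF]:[JYF] = -2/15:1/10 = -4/3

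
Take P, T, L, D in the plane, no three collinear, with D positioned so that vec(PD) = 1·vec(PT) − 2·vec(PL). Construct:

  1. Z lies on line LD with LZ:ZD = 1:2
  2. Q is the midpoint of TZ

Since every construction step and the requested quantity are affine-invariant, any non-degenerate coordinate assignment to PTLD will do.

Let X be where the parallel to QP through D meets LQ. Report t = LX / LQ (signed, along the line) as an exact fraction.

Set P = (0, 0), T = (1, 0), L = (0, 1), D = (1, -2); any affine frame gives the same invariant.
1. Z lies on line LD with LZ:ZD = 1:2 ⇒ Z = (1/3, 0)
2. Q is the midpoint of TZ ⇒ Q = (2/3, 0)
through D parallel to QP: direction (-2/3, 0); meets LQ at X = (2, -2)
X = L + t·(Q−L) with t = 3

t = 3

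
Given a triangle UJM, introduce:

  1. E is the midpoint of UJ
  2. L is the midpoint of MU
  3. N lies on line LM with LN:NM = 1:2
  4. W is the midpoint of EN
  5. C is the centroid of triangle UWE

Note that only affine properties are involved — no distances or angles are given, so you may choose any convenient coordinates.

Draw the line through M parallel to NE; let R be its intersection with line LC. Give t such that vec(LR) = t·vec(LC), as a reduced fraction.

t = -9

Set U = (0, 0), J = (1, 0), M = (0, 1); any affine frame gives the same invariant.
1. E is the midpoint of UJ ⇒ E = (1/2, 0)
2. L is the midpoint of MU ⇒ L = (0, 1/2)
3. N lies on line LM with LN:NM = 1:2 ⇒ N = (0, 2/3)
4. W is the midpoint of EN ⇒ W = (1/4, 1/3)
5. C is the centroid of triangle UWE ⇒ C = (1/4, 1/9)
through M parallel to NE: direction (1/2, -2/3); meets LC at R = (-9/4, 4)
R = L + t·(C−L) with t = -9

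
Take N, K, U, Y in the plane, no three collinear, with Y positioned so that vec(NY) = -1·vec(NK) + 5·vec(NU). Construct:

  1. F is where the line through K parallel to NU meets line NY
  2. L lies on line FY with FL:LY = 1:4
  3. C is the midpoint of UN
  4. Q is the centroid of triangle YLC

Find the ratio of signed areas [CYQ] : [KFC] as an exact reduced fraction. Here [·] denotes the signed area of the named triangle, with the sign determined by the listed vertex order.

Set N = (0, 0), K = (1, 0), U = (0, 1), Y = (-1, 5); any affine frame gives the same invariant.
1. F is where the line through K parallel to NU meets line NY ⇒ F = (1, -5)
2. L lies on line FY with FL:LY = 1:4 ⇒ L = (3/5, -3)
3. C is the midpoint of UN ⇒ C = (0, 1/2)
4. Q is the centroid of triangle YLC ⇒ Q = (-2/15, 5/6)
2·[CYQ] = 4/15, 2·[KFC] = -5
[CYQ]:[KFC] = 4/15:-5 = -4/75

[CYQ]:[KFC] = -4/75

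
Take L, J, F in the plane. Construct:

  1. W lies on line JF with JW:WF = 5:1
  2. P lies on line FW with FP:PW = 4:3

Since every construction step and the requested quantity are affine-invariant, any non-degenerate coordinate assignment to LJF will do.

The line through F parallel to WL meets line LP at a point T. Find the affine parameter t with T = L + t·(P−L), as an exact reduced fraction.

Assign L = (0, 0), J = (1, 0), F = (0, 1) — the answer is frame-independent, so this choice is without loss of generality.
1. W lies on line JF with JW:WF = 5:1 ⇒ W = (1/6, 5/6)
2. P lies on line FW with FP:PW = 4:3 ⇒ P = (2/21, 19/21)
through F parallel to WL: direction (-1/6, -5/6); meets LP at T = (2/9, 19/9)
T = L + t·(P−L) with t = 7/3

t = 7/3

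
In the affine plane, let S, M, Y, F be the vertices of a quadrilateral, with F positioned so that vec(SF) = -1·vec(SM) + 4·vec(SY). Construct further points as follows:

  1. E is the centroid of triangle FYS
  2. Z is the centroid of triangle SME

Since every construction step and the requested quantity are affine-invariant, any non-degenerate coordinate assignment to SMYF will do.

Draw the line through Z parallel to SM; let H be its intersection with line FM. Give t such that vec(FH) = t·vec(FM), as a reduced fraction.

Set S = (0, 0), M = (1, 0), Y = (0, 1), F = (-1, 4); any affine frame gives the same invariant.
1. E is the centroid of triangle FYS ⇒ E = (-1/3, 5/3)
2. Z is the centroid of triangle SME ⇒ Z = (2/9, 5/9)
through Z parallel to SM: direction (1, 0); meets FM at H = (13/18, 5/9)
H = F + t·(M−F) with t = 31/36

t = 31/36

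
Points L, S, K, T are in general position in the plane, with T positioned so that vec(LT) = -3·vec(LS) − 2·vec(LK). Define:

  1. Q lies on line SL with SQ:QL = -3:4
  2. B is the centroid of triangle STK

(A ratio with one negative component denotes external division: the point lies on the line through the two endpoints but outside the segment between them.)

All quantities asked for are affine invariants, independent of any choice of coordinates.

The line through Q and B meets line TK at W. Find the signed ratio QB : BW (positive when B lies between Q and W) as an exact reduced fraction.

QB:BW = 13/2

Work in coordinates with L = (0, 0), S = (1, 0), K = (0, 1), T = (-3, -2).
1. Q lies on line SL with SQ:QL = -3:4 ⇒ Q = (4, 0)
2. B is the centroid of triangle STK ⇒ B = (-2/3, -1/3)
line QB meets TK at W = (-18/13, -5/13)
B = Q + t·(W−Q) with t = 13/15, so QB:BW = 13/15:2/15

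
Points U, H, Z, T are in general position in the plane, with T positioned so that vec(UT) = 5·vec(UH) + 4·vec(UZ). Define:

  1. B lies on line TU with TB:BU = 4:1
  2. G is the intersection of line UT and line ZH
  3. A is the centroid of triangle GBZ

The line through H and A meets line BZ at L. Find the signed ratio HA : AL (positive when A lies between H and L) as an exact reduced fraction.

HA:AL = 22/5

Work in coordinates with U = (0, 0), H = (1, 0), Z = (0, 1), T = (5, 4).
1. B lies on line TU with TB:BU = 4:1 ⇒ B = (1, 4/5)
2. G is the intersection of line UT and line ZH ⇒ G = (5/9, 4/9)
3. A is the centroid of triangle GBZ ⇒ A = (14/27, 101/135)
line HA meets BZ at L = (9/22, 101/110)
A = H + t·(L−H) with t = 22/27, so HA:AL = 22/27:5/27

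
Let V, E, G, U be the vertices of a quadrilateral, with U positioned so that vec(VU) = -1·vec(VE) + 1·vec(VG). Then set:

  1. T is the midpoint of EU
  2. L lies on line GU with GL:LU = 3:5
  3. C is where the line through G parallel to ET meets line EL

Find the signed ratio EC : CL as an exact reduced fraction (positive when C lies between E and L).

EC:CL = -8/3

Set V = (0, 0), E = (1, 0), G = (0, 1), U = (-1, 1); any affine frame gives the same invariant.
1. T is the midpoint of EU ⇒ T = (0, 1/2)
2. L lies on line GU with GL:LU = 3:5 ⇒ L = (-3/8, 1)
3. C is where the line through G parallel to ET meets line EL ⇒ C = (-6/5, 8/5)
C = E + t·(L−E) with t = 8/5, so EC:CL = t:(1−t) = 8/5:-3/5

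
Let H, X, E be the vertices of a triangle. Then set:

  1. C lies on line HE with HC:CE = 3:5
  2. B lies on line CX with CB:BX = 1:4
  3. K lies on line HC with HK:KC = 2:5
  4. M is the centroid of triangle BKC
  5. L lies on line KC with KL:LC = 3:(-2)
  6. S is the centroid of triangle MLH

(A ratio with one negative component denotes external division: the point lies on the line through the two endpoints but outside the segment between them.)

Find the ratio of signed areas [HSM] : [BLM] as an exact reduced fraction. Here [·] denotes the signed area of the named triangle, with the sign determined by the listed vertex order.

Assign H = (0, 0), X = (1, 0), E = (0, 1) — the answer is frame-independent, so this choice is without loss of generality.
1. C lies on line HE with HC:CE = 3:5 ⇒ C = (0, 3/8)
2. B lies on line CX with CB:BX = 1:4 ⇒ B = (1/5, 3/10)
3. K lies on line HC with HK:KC = 2:5 ⇒ K = (0, 3/28)
4. M is the centroid of triangle BKC ⇒ M = (1/15, 73/280)
5. L lies on line KC with KL:LC = 3:(-2) ⇒ L = (0, 51/56)
6. S is the centroid of triangle MLH ⇒ S = (1/45, 41/105)
2·[HSM] = -17/840, 2·[BLM] = 5/56
[HSM]:[BLM] = -17/840:5/56 = -17/75

[HSM]:[BLM] = -17/75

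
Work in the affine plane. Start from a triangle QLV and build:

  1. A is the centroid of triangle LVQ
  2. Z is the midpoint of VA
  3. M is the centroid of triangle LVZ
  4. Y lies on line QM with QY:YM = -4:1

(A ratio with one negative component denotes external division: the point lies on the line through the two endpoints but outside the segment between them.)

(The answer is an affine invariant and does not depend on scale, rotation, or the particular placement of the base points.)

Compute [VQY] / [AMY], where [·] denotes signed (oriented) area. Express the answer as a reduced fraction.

[VQY]:[AMY] = -28

Choose coordinates Q = (0, 0), L = (1, 0), V = (0, 1).
1. A is the centroid of triangle LVQ ⇒ A = (1/3, 1/3)
2. Z is the midpoint of VA ⇒ Z = (1/6, 2/3)
3. M is the centroid of triangle LVZ ⇒ M = (7/18, 5/9)
4. Y lies on line QM with QY:YM = -4:1 ⇒ Y = (14/27, 20/27)
2·[VQY] = 14/27, 2·[AMY] = -1/54
[VQY]:[AMY] = 14/27:-1/54 = -28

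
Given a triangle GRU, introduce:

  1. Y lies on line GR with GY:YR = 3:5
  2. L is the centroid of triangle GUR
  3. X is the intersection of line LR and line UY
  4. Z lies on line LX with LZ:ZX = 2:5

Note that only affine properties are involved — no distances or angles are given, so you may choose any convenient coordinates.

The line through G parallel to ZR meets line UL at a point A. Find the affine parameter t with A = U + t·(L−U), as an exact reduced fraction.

t = 2

Assign G = (0, 0), R = (1, 0), U = (0, 1) — the answer is frame-independent, so this choice is without loss of generality.
1. Y lies on line GR with GY:YR = 3:5 ⇒ Y = (3/8, 0)
2. L is the centroid of triangle GUR ⇒ L = (1/3, 1/3)
3. X is the intersection of line LR and line UY ⇒ X = (3/13, 5/13)
4. Z lies on line LX with LZ:ZX = 2:5 ⇒ Z = (83/273, 95/273)
through G parallel to ZR: direction (190/273, -95/273); meets UL at A = (2/3, -1/3)
A = U + t·(L−U) with t = 2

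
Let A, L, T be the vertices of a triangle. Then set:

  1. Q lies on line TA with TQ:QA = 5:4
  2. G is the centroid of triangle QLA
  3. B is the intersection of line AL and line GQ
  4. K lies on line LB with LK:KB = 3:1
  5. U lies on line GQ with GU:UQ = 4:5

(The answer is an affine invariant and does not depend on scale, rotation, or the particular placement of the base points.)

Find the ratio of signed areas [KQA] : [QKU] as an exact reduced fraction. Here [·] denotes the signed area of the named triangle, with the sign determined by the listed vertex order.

[KQA]:[QKU] = -27/2

Choose coordinates A = (0, 0), L = (1, 0), T = (0, 1).
1. Q lies on line TA with TQ:QA = 5:4 ⇒ Q = (0, 4/9)
2. G is the centroid of triangle QLA ⇒ G = (1/3, 4/27)
3. B is the intersection of line AL and line GQ ⇒ B = (1/2, 0)
4. K lies on line LB with LK:KB = 3:1 ⇒ K = (5/8, 0)
5. U lies on line GQ with GU:UQ = 4:5 ⇒ U = (5/27, 68/243)
2·[KQA] = 5/18, 2·[QKU] = -5/243
[KQA]:[QKU] = 5/18:-5/243 = -27/2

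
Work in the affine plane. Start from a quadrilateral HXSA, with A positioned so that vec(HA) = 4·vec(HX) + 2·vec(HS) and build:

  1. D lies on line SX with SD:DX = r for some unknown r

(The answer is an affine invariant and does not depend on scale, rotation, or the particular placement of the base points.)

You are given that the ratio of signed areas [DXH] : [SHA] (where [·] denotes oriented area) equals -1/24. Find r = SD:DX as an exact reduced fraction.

r = 5

Choose coordinates H = (0, 0), X = (1, 0), S = (0, 1), A = (4, 2).
1. With SD:DX = r, write λ = r/(r+1) so D = S + λ·(X−S); D is affine-linear in λ
Every point depending on D is an affine combination of D and λ-independent points, so each such coordinate is linear in λ; the λ² term in each signed area is a multiple of (X−S)×(X−S) = 0, so 2·[DXH] and 2·[SHA] are each linear in λ. Evaluating at λ=0 and λ=1:
  2·[DXH] = λ − 1,   2·[SHA] = 4
So [DXH]:[SHA] = (λ − 1) / (4). Setting this equal to -1/24:
  λ − 1 = -1/24·(4)  ⇒  λ = 5/6
Then r = λ/(1−λ) = (5/6)/(1/6) = 5. Check: with r = 5, D = (5/6, 1/6) and [DXH]:[SHA] = -1/24 as required.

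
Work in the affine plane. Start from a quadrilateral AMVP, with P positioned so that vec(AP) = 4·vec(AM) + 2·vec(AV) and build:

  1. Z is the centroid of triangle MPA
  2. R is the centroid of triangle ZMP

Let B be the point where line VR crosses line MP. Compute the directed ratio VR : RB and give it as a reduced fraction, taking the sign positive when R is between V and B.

Assign A = (0, 0), M = (1, 0), V = (0, 1), P = (4, 2) — the answer is frame-independent, so this choice is without loss of generality.
1. Z is the centroid of triangle MPA ⇒ Z = (5/3, 2/3)
2. R is the centroid of triangle ZMP ⇒ R = (20/9, 8/9)
line VR meets MP at B = (100/43, 38/43)
R = V + t·(B−V) with t = 43/45, so VR:RB = 43/45:2/45

VR:RB = 43/2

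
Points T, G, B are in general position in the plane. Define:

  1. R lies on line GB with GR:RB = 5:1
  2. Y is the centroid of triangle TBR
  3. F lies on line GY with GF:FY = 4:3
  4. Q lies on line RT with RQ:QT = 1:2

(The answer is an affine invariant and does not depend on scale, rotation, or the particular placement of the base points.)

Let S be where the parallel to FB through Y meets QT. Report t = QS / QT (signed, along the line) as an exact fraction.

t = 1/31

Assign T = (0, 0), G = (1, 0), B = (0, 1) — the answer is frame-independent, so this choice is without loss of generality.
1. R lies on line GB with GR:RB = 5:1 ⇒ R = (1/6, 5/6)
2. Y is the centroid of triangle TBR ⇒ Y = (1/18, 11/18)
3. F lies on line GY with GF:FY = 4:3 ⇒ F = (29/63, 22/63)
4. Q lies on line RT with RQ:QT = 1:2 ⇒ Q = (1/9, 5/9)
through Y parallel to FB: direction (-29/63, 41/63); meets QT at S = (10/93, 50/93)
S = Q + t·(T−Q) with t = 1/31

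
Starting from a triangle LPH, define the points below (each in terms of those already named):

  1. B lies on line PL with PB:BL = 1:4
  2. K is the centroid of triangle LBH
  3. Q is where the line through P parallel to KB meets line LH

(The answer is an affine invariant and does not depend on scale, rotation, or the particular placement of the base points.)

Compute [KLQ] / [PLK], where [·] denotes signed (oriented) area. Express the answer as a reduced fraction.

Assign L = (0, 0), P = (1, 0), H = (0, 1) — the answer is frame-independent, so this choice is without loss of generality.
1. B lies on line PL with PB:BL = 1:4 ⇒ B = (4/5, 0)
2. K is the centroid of triangle LBH ⇒ K = (4/15, 1/3)
3. Q is where the line through P parallel to KB meets line LH ⇒ Q = (0, 5/8)
2·[KLQ] = -1/6, 2·[PLK] = -1/3
[KLQ]:[PLK] = -1/6:-1/3 = 1/2

[KLQ]:[PLK] = 1/2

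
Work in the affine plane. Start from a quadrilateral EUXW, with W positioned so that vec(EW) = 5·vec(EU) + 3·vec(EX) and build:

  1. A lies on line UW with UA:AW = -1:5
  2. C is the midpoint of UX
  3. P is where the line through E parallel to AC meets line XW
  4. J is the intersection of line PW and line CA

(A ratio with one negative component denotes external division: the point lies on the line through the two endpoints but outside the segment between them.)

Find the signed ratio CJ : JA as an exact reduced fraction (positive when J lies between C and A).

CJ:JA = -2/5

Assign E = (0, 0), U = (1, 0), X = (0, 1), W = (5, 3) — the answer is frame-independent, so this choice is without loss of generality.
1. A lies on line UW with UA:AW = -1:5 ⇒ A = (0, -3/4)
2. C is the midpoint of UX ⇒ C = (1/2, 1/2)
3. P is where the line through E parallel to AC meets line XW ⇒ P = (10/21, 25/21)
4. J is the intersection of line PW and line CA ⇒ J = (5/6, 4/3)
J = C + t·(A−C) with t = -2/3, so CJ:JA = t:(1−t) = -2/3:5/3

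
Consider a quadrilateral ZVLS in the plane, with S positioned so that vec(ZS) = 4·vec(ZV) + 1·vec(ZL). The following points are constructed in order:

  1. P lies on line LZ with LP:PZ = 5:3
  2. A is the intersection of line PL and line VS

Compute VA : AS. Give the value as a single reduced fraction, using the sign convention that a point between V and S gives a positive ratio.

Set Z = (0, 0), V = (1, 0), L = (0, 1), S = (4, 1); any affine frame gives the same invariant.
1. P lies on line LZ with LP:PZ = 5:3 ⇒ P = (0, 3/8)
2. A is the intersection of line PL and line VS ⇒ A = (0, -1/3)
A = V + t·(S−V) with t = -1/3, so VA:AS = t:(1−t) = -1/3:4/3

VA:AS = -1/4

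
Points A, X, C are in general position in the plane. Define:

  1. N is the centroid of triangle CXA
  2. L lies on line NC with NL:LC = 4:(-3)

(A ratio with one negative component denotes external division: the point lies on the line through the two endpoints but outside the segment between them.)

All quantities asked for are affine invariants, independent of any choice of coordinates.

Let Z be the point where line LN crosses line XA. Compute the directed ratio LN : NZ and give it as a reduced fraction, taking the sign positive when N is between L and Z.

LN:NZ = 8

Work in coordinates with A = (0, 0), X = (1, 0), C = (0, 1).
1. N is the centroid of triangle CXA ⇒ N = (1/3, 1/3)
2. L lies on line NC with NL:LC = 4:(-3) ⇒ L = (-1, 3)
line LN meets XA at Z = (1/2, 0)
N = L + t·(Z−L) with t = 8/9, so LN:NZ = 8/9:1/9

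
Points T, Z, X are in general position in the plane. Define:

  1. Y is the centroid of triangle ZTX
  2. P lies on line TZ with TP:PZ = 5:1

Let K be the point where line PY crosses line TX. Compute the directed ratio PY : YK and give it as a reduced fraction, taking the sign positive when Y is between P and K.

PY:YK = 3/2

Assign T = (0, 0), Z = (1, 0), X = (0, 1) — the answer is frame-independent, so this choice is without loss of generality.
1. Y is the centroid of triangle ZTX ⇒ Y = (1/3, 1/3)
2. P lies on line TZ with TP:PZ = 5:1 ⇒ P = (5/6, 0)
line PY meets TX at K = (0, 5/9)
Y = P + t·(K−P) with t = 3/5, so PY:YK = 3/5:2/5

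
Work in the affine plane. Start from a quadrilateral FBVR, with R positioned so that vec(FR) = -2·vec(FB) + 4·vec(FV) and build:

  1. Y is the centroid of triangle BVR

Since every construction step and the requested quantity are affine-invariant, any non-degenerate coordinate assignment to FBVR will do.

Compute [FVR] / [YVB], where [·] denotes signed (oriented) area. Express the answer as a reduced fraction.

Choose coordinates F = (0, 0), B = (1, 0), V = (0, 1), R = (-2, 4).
1. Y is the centroid of triangle BVR ⇒ Y = (-1/3, 5/3)
2·[FVR] = 2, 2·[YVB] = 1/3
[FVR]:[YVB] = 2:1/3 = 6

[FVR]:[YVB] = 6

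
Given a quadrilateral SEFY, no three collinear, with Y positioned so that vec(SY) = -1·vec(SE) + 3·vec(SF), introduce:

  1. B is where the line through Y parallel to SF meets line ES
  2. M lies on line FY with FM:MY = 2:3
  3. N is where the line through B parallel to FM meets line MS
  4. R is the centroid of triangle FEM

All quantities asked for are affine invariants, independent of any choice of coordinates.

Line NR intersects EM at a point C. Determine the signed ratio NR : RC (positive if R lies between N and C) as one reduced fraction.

Set S = (0, 0), E = (1, 0), F = (0, 1), Y = (-1, 3); any affine frame gives the same invariant.
1. B is where the line through Y parallel to SF meets line ES ⇒ B = (-1, 0)
2. M lies on line FY with FM:MY = 2:3 ⇒ M = (-2/5, 9/5)
3. N is where the line through B parallel to FM meets line MS ⇒ N = (4/5, -18/5)
4. R is the centroid of triangle FEM ⇒ R = (1/5, 14/15)
line NR meets EM at C = (73/395, 414/395)
R = N + t·(C−N) with t = 79/81, so NR:RC = 79/81:2/81

NR:RC = 79/2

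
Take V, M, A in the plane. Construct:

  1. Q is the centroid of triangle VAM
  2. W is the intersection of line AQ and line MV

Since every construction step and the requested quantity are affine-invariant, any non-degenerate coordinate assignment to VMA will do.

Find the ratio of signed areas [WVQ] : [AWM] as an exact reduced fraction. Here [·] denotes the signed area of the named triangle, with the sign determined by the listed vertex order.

[WVQ]:[AWM] = -1/3

Assign V = (0, 0), M = (1, 0), A = (0, 1) — the answer is frame-independent, so this choice is without loss of generality.
1. Q is the centroid of triangle VAM ⇒ Q = (1/3, 1/3)
2. W is the intersection of line AQ and line MV ⇒ W = (1/2, 0)
2·[WVQ] = -1/6, 2·[AWM] = 1/2
[WVQ]:[AWM] = -1/6:1/2 = -1/3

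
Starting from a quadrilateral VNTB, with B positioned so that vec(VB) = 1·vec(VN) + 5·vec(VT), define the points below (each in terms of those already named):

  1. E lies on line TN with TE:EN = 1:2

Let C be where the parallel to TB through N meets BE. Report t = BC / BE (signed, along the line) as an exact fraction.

Work in coordinates with V = (0, 0), N = (1, 0), T = (0, 1), B = (1, 5).
1. E lies on line TN with TE:EN = 1:2 ⇒ E = (1/3, 2/3)
through N parallel to TB: direction (1, 4); meets BE at C = (-1, -8)
C = B + t·(E−B) with t = 3

t = 3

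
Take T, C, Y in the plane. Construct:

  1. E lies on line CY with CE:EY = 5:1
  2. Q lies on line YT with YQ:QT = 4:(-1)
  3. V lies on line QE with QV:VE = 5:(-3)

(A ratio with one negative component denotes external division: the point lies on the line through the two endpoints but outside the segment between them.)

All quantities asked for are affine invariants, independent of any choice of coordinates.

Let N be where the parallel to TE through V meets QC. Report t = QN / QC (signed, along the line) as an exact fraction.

Assign T = (0, 0), C = (1, 0), Y = (0, 1) — the answer is frame-independent, so this choice is without loss of generality.
1. E lies on line CY with CE:EY = 5:1 ⇒ E = (1/6, 5/6)
2. Q lies on line YT with YQ:QT = 4:(-1) ⇒ Q = (0, -1/3)
3. V lies on line QE with QV:VE = 5:(-3) ⇒ V = (5/12, 31/12)
through V parallel to TE: direction (1/6, 5/6); meets QC at N = (-5/28, -11/28)
N = Q + t·(C−Q) with t = -5/28

t = -5/28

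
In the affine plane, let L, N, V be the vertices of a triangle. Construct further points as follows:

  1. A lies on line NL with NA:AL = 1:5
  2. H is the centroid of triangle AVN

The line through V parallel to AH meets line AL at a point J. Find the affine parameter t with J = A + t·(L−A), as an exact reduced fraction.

Work in coordinates with L = (0, 0), N = (1, 0), V = (0, 1).
1. A lies on line NL with NA:AL = 1:5 ⇒ A = (5/6, 0)
2. H is the centroid of triangle AVN ⇒ H = (11/18, 1/3)
through V parallel to AH: direction (-2/9, 1/3); meets AL at J = (2/3, 0)
J = A + t·(L−A) with t = 1/5

t = 1/5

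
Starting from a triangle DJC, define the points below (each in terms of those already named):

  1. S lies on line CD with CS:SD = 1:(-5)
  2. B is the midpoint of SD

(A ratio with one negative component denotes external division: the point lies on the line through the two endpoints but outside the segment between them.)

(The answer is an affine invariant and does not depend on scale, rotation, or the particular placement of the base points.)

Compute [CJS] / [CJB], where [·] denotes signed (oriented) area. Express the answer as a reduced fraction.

[CJS]:[CJB] = -2/3

Assign D = (0, 0), J = (1, 0), C = (0, 1) — the answer is frame-independent, so this choice is without loss of generality.
1. S lies on line CD with CS:SD = 1:(-5) ⇒ S = (0, 5/4)
2. B is the midpoint of SD ⇒ B = (0, 5/8)
2·[CJS] = 1/4, 2·[CJB] = -3/8
[CJS]:[CJB] = 1/4:-3/8 = -2/3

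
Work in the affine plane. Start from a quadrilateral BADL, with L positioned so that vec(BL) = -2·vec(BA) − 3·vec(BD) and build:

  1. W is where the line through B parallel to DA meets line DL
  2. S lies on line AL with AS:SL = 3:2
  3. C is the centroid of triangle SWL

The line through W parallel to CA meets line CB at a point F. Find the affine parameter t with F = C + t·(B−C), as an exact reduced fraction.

t = 120/67

Assign B = (0, 0), A = (1, 0), D = (0, 1), L = (-2, -3) — the answer is frame-independent, so this choice is without loss of generality.
1. W is where the line through B parallel to DA meets line DL ⇒ W = (-1/3, 1/3)
2. S lies on line AL with AS:SL = 3:2 ⇒ S = (-4/5, -9/5)
3. C is the centroid of triangle SWL ⇒ C = (-47/45, -67/45)
through W parallel to CA: direction (92/45, 67/45); meets CB at F = (2491/3015, 53/45)
F = C + t·(B−C) with t = 120/67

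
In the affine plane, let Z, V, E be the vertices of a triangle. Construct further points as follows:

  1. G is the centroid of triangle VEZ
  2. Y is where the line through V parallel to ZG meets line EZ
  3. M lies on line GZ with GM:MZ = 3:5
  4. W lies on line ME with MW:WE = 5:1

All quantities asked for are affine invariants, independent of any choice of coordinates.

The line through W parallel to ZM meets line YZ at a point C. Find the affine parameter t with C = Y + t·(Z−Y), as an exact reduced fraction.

Assign Z = (0, 0), V = (1, 0), E = (0, 1) — the answer is frame-independent, so this choice is without loss of generality.
1. G is the centroid of triangle VEZ ⇒ G = (1/3, 1/3)
2. Y is where the line through V parallel to ZG meets line EZ ⇒ Y = (0, -1)
3. M lies on line GZ with GM:MZ = 3:5 ⇒ M = (5/24, 5/24)
4. W lies on line ME with MW:WE = 5:1 ⇒ W = (5/144, 125/144)
through W parallel to ZM: direction (5/24, 5/24); meets YZ at C = (0, 5/6)
C = Y + t·(Z−Y) with t = 11/6

t = 11/6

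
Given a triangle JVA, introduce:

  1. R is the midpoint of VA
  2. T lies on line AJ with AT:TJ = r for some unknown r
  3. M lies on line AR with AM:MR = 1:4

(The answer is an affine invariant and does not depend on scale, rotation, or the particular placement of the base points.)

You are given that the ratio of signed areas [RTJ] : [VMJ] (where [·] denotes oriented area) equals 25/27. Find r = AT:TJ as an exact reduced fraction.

r = -2/5

Assign J = (0, 0), V = (1, 0), A = (0, 1) — the answer is frame-independent, so this choice is without loss of generality.
1. R is the midpoint of VA ⇒ R = (1/2, 1/2)
2. With AT:TJ = r, write λ = r/(r+1) so T = A + λ·(J−A); T is affine-linear in λ
3. M lies on line AR with AM:MR = 1:4 ⇒ M = (1/10, 9/10)
Every point depending on T is an affine combination of T and λ-independent points, so each such coordinate is linear in λ; the λ² term in each signed area is a multiple of (J−A)×(J−A) = 0, so 2·[RTJ] and 2·[VMJ] are each linear in λ. Evaluating at λ=0 and λ=1:
  2·[RTJ] = -1/2·λ + 1/2,   2·[VMJ] = 9/10
So [RTJ]:[VMJ] = (-1/2·λ + 1/2) / (9/10). Setting this equal to 25/27:
  -1/2·λ + 1/2 = 25/27·(9/10)  ⇒  λ = -2/3
Then r = λ/(1−λ) = (-2/3)/(5/3) = -2/5. Check: with r = -2/5, T = (0, 5/3) and [RTJ]:[VMJ] = 25/27 as required.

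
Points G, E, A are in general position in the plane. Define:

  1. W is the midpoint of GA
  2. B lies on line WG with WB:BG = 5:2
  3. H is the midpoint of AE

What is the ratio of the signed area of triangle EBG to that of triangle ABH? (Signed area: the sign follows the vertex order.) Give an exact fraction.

[EBG]:[ABH] = 1/3

Work in coordinates with G = (0, 0), E = (1, 0), A = (0, 1).
1. W is the midpoint of GA ⇒ W = (0, 1/2)
2. B lies on line WG with WB:BG = 5:2 ⇒ B = (0, 1/7)
3. H is the midpoint of AE ⇒ H = (1/2, 1/2)
2·[EBG] = 1/7, 2·[ABH] = 3/7
[EBG]:[ABH] = 1/7:3/7 = 1/3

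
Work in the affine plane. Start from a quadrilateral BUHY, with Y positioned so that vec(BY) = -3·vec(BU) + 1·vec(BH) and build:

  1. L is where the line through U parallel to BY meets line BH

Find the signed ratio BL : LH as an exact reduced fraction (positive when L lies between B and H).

BL:LH = 1/2

Set B = (0, 0), U = (1, 0), H = (0, 1), Y = (-3, 1); any affine frame gives the same invariant.
1. L is where the line through U parallel to BY meets line BH ⇒ L = (0, 1/3)
L = B + t·(H−B) with t = 1/3, so BL:LH = t:(1−t) = 1/3:2/3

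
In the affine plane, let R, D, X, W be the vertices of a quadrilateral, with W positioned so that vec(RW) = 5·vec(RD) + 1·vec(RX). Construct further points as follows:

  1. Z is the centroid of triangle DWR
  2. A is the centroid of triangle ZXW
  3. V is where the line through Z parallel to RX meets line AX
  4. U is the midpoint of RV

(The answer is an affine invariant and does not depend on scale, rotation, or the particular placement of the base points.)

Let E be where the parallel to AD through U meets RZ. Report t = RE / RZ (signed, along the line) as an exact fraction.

t = 3/14

Assign R = (0, 0), D = (1, 0), X = (0, 1), W = (5, 1) — the answer is frame-independent, so this choice is without loss of generality.
1. Z is the centroid of triangle DWR ⇒ Z = (2, 1/3)
2. A is the centroid of triangle ZXW ⇒ A = (7/3, 7/9)
3. V is where the line through Z parallel to RX meets line AX ⇒ V = (2, 17/21)
4. U is the midpoint of RV ⇒ U = (1, 17/42)
through U parallel to AD: direction (-4/3, -7/9); meets RZ at E = (3/7, 1/14)
E = R + t·(Z−R) with t = 3/14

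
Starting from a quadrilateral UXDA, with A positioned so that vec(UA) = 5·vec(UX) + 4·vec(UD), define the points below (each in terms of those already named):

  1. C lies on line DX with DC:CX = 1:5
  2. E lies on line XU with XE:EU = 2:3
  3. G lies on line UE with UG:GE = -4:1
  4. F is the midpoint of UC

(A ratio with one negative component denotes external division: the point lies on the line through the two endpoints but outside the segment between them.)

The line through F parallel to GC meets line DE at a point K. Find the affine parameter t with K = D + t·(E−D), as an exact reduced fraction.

t = 9/4

Work in coordinates with U = (0, 0), X = (1, 0), D = (0, 1), A = (5, 4).
1. C lies on line DX with DC:CX = 1:5 ⇒ C = (1/6, 5/6)
2. E lies on line XU with XE:EU = 2:3 ⇒ E = (3/5, 0)
3. G lies on line UE with UG:GE = -4:1 ⇒ G = (4/5, 0)
4. F is the midpoint of UC ⇒ F = (1/12, 5/12)
through F parallel to GC: direction (-19/30, 5/6); meets DE at K = (27/20, -5/4)
K = D + t·(E−D) with t = 9/4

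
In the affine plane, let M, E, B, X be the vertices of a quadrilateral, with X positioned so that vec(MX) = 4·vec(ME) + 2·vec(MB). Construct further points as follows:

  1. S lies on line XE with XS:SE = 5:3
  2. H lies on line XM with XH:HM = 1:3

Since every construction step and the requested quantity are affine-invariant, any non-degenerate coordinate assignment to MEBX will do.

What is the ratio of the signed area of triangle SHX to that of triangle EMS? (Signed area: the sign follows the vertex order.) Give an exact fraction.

[SHX]:[EMS] = 5/12

Set M = (0, 0), E = (1, 0), B = (0, 1), X = (4, 2); any affine frame gives the same invariant.
1. S lies on line XE with XS:SE = 5:3 ⇒ S = (17/8, 3/4)
2. H lies on line XM with XH:HM = 1:3 ⇒ H = (3, 3/2)
2·[SHX] = -5/16, 2·[EMS] = -3/4
[SHX]:[EMS] = -5/16:-3/4 = 5/12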